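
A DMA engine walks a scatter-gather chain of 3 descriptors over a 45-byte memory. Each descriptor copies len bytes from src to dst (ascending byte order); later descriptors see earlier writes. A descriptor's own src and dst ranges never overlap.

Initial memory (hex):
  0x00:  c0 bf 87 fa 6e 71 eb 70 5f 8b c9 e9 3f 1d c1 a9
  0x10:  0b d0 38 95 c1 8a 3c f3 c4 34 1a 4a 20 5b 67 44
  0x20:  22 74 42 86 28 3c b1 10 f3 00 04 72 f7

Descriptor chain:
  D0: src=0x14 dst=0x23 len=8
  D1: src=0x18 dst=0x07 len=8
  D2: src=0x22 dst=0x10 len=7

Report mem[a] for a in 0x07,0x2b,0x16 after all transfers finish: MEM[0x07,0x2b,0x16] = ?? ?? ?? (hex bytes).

[0] 0x14->0x23 len=8 : c1 8a 3c f3 c4 34 1a 4a
[1] 0x18->0x07 len=8 : c4 34 1a 4a 20 5b 67 44
[2] 0x22->0x10 len=7 : 42 c1 8a 3c f3 c4 34
query mem[0x07]=0xc4, mem[0x2b]=0x72, mem[0x16]=0x34

MEM[0x07,0x2b,0x16] = c4 72 34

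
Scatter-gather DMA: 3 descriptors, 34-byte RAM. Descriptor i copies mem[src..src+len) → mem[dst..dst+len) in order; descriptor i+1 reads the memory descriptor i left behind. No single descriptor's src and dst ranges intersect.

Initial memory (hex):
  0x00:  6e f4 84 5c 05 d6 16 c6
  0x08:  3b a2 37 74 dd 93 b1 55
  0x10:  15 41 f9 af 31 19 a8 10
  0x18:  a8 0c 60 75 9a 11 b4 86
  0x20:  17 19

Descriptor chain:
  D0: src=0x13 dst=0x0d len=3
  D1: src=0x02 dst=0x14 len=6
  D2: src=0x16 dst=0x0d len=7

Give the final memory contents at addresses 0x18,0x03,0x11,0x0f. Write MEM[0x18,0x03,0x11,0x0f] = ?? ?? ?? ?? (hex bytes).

#0 dst[0x0d+3] := {0xaf,0x31,0x19}
#1 dst[0x14+6] := {0x84,0x5c,0x05,0xd6,0x16,0xc6}
#2 dst[0x0d+7] := {0x05,0xd6,0x16,0xc6,0x60,0x75,0x9a}
query mem[0x18]=0x16, mem[0x03]=0x5c, mem[0x11]=0x60, mem[0x0f]=0x16

MEM[0x18,0x03,0x11,0x0f] = 16 5c 60 16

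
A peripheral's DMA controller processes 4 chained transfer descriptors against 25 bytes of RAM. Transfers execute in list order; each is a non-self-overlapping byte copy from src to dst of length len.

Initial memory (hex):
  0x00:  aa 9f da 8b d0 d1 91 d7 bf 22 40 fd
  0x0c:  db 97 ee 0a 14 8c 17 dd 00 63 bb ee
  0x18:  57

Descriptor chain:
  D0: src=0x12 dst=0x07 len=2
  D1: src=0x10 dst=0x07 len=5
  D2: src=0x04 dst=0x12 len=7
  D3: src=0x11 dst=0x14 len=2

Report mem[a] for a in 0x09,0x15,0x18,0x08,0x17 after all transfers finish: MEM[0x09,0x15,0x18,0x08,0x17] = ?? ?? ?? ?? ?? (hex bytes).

  after D0: wrote 2B at 0x07 = 17dd
  after D1: wrote 5B at 0x07 = 148c17dd00
  after D2: wrote 7B at 0x12 = d0d191148c17dd
  after D3: wrote 2B at 0x14 = 8cd0
query mem[0x09]=0x17, mem[0x15]=0xd0, mem[0x18]=0xdd, mem[0x08]=0x8c, mem[0x17]=0x17

MEM[0x09,0x15,0x18,0x08,0x17] = 17 d0 dd 8c 17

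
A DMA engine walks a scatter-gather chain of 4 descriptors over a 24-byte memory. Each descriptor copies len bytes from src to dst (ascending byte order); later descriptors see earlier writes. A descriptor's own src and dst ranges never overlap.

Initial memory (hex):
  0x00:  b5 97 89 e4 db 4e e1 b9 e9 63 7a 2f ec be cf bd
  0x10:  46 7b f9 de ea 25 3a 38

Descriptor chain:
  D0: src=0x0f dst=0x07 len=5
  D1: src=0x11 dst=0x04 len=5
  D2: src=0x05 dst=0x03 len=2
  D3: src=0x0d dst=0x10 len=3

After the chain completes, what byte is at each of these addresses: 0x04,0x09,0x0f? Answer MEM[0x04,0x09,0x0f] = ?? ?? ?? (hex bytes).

MEM[0x04,0x09,0x0f] = de 7b bd

[0] 0x0f->0x07 len=5 : bd 46 7b f9 de
[1] 0x11->0x04 len=5 : 7b f9 de ea 25
[2] 0x05->0x03 len=2 : f9 de
[3] 0x0d->0x10 len=3 : be cf bd
query mem[0x04]=0xde, mem[0x09]=0x7b, mem[0x0f]=0xbd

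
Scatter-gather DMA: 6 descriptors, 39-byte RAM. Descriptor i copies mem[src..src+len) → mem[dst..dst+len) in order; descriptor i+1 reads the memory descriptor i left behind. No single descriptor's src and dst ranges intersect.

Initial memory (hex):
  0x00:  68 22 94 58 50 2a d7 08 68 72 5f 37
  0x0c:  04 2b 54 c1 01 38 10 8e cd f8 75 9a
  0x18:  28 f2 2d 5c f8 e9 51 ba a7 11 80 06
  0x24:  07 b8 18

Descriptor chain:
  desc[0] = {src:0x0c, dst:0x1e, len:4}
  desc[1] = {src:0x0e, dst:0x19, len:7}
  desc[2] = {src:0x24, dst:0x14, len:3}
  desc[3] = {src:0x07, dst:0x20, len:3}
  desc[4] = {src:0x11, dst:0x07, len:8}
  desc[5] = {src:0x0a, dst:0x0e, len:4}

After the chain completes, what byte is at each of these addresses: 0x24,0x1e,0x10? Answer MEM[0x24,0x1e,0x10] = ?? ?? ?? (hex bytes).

MEM[0x24,0x1e,0x10] = 07 8e 18

D0: mem[0x1e..0x21] <- [04 2b 54 c1]
D1: mem[0x19..0x1f] <- [54 c1 01 38 10 8e cd]
D2: mem[0x14..0x16] <- [07 b8 18]
D3: mem[0x20..0x22] <- [08 68 72]
D4: mem[0x07..0x0e] <- [38 10 8e 07 b8 18 9a 28]
D5: mem[0x0e..0x11] <- [07 b8 18 9a]
query mem[0x24]=0x07, mem[0x1e]=0x8e, mem[0x10]=0x18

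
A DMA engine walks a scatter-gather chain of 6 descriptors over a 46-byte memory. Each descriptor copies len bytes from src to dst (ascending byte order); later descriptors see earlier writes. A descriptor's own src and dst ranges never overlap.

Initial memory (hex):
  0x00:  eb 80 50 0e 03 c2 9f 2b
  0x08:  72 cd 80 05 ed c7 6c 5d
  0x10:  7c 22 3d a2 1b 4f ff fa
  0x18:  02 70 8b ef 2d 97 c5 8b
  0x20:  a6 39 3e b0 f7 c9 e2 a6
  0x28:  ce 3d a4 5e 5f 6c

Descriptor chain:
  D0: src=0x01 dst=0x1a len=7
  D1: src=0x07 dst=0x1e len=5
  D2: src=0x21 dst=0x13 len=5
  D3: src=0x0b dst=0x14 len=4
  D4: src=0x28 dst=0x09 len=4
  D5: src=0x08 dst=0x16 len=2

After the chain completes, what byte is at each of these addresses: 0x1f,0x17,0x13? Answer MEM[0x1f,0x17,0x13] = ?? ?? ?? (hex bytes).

  after D0: wrote 7B at 0x1a = 80500e03c29f2b
  after D1: wrote 5B at 0x1e = 2b72cd8005
  after D2: wrote 5B at 0x13 = 8005b0f7c9
  after D3: wrote 4B at 0x14 = 05edc76c
  after D4: wrote 4B at 0x09 = ce3da45e
  after D5: wrote 2B at 0x16 = 72ce
query mem[0x1f]=0x72, mem[0x17]=0xce, mem[0x13]=0x80

MEM[0x1f,0x17,0x13] = 72 ce 80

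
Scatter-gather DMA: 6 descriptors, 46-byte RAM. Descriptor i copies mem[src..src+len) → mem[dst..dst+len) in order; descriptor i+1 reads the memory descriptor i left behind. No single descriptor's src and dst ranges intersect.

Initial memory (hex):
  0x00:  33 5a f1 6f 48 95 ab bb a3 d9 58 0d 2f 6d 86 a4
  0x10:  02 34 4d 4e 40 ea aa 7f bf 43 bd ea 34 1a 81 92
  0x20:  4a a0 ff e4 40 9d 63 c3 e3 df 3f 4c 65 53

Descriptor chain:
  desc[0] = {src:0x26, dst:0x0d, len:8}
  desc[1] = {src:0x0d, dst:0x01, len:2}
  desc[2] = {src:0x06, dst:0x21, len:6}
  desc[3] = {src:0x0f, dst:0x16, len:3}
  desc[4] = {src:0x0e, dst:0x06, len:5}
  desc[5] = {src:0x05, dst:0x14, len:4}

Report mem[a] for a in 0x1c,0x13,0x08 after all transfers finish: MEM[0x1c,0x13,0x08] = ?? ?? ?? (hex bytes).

MEM[0x1c,0x13,0x08] = 34 65 df

#0 dst[0x0d+8] := {0x63,0xc3,0xe3,0xdf,0x3f,0x4c,0x65,0x53}
#1 dst[0x01+2] := {0x63,0xc3}
#2 dst[0x21+6] := {0xab,0xbb,0xa3,0xd9,0x58,0x0d}
#3 dst[0x16+3] := {0xe3,0xdf,0x3f}
#4 dst[0x06+5] := {0xc3,0xe3,0xdf,0x3f,0x4c}
#5 dst[0x14+4] := {0x95,0xc3,0xe3,0xdf}
query mem[0x1c]=0x34, mem[0x13]=0x65, mem[0x08]=0xdf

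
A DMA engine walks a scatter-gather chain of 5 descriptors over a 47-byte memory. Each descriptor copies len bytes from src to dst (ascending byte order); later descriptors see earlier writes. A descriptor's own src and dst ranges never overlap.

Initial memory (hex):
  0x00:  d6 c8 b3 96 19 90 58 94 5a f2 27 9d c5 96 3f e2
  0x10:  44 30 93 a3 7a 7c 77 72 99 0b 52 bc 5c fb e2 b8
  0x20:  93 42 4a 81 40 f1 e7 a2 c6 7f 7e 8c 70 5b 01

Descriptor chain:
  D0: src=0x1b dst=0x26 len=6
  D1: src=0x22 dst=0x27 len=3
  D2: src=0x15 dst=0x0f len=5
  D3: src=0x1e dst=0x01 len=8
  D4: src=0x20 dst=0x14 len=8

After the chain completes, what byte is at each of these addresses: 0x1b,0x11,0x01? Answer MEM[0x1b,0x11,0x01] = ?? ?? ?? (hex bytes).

  after D0: wrote 6B at 0x26 = bc5cfbe2b893
  after D1: wrote 3B at 0x27 = 4a8140
  after D2: wrote 5B at 0x0f = 7c7772990b
  after D3: wrote 8B at 0x01 = e2b893424a8140f1
  after D4: wrote 8B at 0x14 = 93424a8140f1bc4a
query mem[0x1b]=0x4a, mem[0x11]=0x72, mem[0x01]=0xe2

MEM[0x1b,0x11,0x01] = 4a 72 e2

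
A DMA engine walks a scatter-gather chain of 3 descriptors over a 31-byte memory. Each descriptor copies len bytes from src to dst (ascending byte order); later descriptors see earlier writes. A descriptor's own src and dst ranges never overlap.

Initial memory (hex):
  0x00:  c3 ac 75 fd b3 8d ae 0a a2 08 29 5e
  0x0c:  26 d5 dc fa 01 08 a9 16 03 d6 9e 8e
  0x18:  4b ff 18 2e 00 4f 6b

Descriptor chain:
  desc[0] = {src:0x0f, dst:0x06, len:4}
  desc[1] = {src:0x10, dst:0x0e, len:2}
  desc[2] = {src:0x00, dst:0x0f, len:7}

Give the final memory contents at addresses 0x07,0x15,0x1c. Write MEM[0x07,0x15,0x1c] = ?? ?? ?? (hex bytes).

MEM[0x07,0x15,0x1c] = 01 fa 00

[0] 0x0f->0x06 len=4 : fa 01 08 a9
[1] 0x10->0x0e len=2 : 01 08
[2] 0x00->0x0f len=7 : c3 ac 75 fd b3 8d fa
query mem[0x07]=0x01, mem[0x15]=0xfa, mem[0x1c]=0x00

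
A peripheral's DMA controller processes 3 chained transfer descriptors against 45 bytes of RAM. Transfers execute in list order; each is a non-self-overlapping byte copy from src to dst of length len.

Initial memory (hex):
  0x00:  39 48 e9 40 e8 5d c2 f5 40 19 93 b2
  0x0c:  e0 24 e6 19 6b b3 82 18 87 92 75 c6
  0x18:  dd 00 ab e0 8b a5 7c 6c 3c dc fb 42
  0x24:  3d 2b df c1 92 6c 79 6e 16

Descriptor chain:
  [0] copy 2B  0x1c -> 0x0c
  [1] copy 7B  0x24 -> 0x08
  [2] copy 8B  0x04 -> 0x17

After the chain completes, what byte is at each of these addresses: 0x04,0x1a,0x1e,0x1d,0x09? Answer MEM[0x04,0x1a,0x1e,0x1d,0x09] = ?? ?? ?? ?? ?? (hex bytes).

MEM[0x04,0x1a,0x1e,0x1d,0x09] = e8 f5 c1 df 2b

D0: mem[0x0c..0x0d] <- [8b a5]
D1: mem[0x08..0x0e] <- [3d 2b df c1 92 6c 79]
D2: mem[0x17..0x1e] <- [e8 5d c2 f5 3d 2b df c1]
query mem[0x04]=0xe8, mem[0x1a]=0xf5, mem[0x1e]=0xc1, mem[0x1d]=0xdf, mem[0x09]=0x2b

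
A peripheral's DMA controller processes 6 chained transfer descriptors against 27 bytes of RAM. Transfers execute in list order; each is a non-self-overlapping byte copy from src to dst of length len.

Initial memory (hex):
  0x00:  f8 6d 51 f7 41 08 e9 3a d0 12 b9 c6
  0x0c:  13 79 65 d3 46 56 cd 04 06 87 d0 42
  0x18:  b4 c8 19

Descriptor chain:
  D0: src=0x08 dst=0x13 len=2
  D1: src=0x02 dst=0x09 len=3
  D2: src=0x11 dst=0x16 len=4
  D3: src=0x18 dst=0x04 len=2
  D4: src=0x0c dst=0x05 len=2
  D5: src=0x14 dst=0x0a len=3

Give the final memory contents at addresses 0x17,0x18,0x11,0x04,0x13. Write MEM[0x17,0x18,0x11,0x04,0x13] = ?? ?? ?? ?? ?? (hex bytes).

[0] 0x08->0x13 len=2 : d0 12
[1] 0x02->0x09 len=3 : 51 f7 41
[2] 0x11->0x16 len=4 : 56 cd d0 12
[3] 0x18->0x04 len=2 : d0 12
[4] 0x0c->0x05 len=2 : 13 79
[5] 0x14->0x0a len=3 : 12 87 56
query mem[0x17]=0xcd, mem[0x18]=0xd0, mem[0x11]=0x56, mem[0x04]=0xd0, mem[0x13]=0xd0

MEM[0x17,0x18,0x11,0x04,0x13] = cd d0 56 d0 d0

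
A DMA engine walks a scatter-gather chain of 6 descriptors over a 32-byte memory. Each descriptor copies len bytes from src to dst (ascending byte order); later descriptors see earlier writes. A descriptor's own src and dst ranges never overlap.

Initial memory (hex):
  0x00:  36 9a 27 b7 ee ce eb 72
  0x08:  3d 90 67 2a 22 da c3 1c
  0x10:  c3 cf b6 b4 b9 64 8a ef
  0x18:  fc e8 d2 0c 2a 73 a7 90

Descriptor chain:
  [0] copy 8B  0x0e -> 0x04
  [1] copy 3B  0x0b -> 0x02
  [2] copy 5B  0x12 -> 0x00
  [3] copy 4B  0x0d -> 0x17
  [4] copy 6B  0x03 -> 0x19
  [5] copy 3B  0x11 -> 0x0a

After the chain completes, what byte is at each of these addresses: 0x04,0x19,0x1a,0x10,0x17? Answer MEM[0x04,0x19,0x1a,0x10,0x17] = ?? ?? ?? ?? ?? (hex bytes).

MEM[0x04,0x19,0x1a,0x10,0x17] = 8a 64 8a c3 da

[0] 0x0e->0x04 len=8 : c3 1c c3 cf b6 b4 b9 64
[1] 0x0b->0x02 len=3 : 64 22 da
[2] 0x12->0x00 len=5 : b6 b4 b9 64 8a
[3] 0x0d->0x17 len=4 : da c3 1c c3
[4] 0x03->0x19 len=6 : 64 8a 1c c3 cf b6
[5] 0x11->0x0a len=3 : cf b6 b4
query mem[0x04]=0x8a, mem[0x19]=0x64, mem[0x1a]=0x8a, mem[0x10]=0xc3, mem[0x17]=0xda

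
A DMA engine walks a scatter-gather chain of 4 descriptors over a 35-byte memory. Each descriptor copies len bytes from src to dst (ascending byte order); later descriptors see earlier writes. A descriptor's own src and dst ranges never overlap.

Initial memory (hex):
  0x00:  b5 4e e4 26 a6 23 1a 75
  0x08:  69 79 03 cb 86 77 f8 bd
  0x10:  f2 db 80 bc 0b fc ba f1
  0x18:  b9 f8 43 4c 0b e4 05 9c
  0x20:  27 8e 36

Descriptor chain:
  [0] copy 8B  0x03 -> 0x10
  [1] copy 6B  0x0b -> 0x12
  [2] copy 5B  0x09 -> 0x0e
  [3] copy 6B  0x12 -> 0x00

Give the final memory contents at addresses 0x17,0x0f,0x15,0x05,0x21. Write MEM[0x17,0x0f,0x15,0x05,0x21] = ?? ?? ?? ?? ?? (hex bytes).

MEM[0x17,0x0f,0x15,0x05,0x21] = 26 03 f8 26 8e

#0 dst[0x10+8] := {0x26,0xa6,0x23,0x1a,0x75,0x69,0x79,0x03}
#1 dst[0x12+6] := {0xcb,0x86,0x77,0xf8,0xbd,0x26}
#2 dst[0x0e+5] := {0x79,0x03,0xcb,0x86,0x77}
#3 dst[0x00+6] := {0x77,0x86,0x77,0xf8,0xbd,0x26}
query mem[0x17]=0x26, mem[0x0f]=0x03, mem[0x15]=0xf8, mem[0x05]=0x26, mem[0x21]=0x8e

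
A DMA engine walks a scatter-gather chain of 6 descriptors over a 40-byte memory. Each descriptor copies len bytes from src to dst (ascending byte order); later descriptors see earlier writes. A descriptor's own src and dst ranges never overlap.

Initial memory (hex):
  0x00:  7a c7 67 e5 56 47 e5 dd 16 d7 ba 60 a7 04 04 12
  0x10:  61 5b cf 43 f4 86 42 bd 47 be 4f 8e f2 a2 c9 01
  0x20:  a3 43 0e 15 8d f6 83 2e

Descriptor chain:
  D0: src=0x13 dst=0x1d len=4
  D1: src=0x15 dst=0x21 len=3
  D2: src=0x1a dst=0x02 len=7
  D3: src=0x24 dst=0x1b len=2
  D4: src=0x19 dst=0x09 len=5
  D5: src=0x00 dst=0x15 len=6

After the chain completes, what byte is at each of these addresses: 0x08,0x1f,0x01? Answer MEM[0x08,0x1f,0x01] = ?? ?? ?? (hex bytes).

D0: mem[0x1d..0x20] <- [43 f4 86 42]
D1: mem[0x21..0x23] <- [86 42 bd]
D2: mem[0x02..0x08] <- [4f 8e f2 43 f4 86 42]
D3: mem[0x1b..0x1c] <- [8d f6]
D4: mem[0x09..0x0d] <- [be 4f 8d f6 43]
D5: mem[0x15..0x1a] <- [7a c7 4f 8e f2 43]
query mem[0x08]=0x42, mem[0x1f]=0x86, mem[0x01]=0xc7

MEM[0x08,0x1f,0x01] = 42 86 c7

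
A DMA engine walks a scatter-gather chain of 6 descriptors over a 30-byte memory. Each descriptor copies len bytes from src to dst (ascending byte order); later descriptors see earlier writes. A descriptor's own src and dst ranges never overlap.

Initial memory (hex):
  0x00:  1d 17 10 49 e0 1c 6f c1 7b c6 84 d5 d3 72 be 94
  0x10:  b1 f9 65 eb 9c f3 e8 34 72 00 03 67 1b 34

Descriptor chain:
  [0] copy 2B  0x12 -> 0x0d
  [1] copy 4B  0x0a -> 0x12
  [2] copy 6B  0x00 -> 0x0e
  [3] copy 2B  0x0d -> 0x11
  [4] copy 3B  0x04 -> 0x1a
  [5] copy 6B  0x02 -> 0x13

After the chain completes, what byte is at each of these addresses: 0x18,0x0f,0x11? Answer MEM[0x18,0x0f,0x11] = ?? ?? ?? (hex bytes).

MEM[0x18,0x0f,0x11] = c1 17 65

[0] 0x12->0x0d len=2 : 65 eb
[1] 0x0a->0x12 len=4 : 84 d5 d3 65
[2] 0x00->0x0e len=6 : 1d 17 10 49 e0 1c
[3] 0x0d->0x11 len=2 : 65 1d
[4] 0x04->0x1a len=3 : e0 1c 6f
[5] 0x02->0x13 len=6 : 10 49 e0 1c 6f c1
query mem[0x18]=0xc1, mem[0x0f]=0x17, mem[0x11]=0x65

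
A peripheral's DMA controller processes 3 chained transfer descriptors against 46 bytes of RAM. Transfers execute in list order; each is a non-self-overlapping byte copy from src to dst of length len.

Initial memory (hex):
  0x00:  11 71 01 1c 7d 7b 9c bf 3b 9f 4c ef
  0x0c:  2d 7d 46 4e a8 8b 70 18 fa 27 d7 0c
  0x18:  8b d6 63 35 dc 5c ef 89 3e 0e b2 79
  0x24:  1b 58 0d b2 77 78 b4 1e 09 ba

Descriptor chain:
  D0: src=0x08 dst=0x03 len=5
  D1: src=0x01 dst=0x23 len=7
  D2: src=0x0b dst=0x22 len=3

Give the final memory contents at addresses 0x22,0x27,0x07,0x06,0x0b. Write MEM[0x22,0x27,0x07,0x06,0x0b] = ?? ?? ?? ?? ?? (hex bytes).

MEM[0x22,0x27,0x07,0x06,0x0b] = ef 4c 2d ef ef

D0: mem[0x03..0x07] <- [3b 9f 4c ef 2d]
D1: mem[0x23..0x29] <- [71 01 3b 9f 4c ef 2d]
D2: mem[0x22..0x24] <- [ef 2d 7d]
query mem[0x22]=0xef, mem[0x27]=0x4c, mem[0x07]=0x2d, mem[0x06]=0xef, mem[0x0b]=0xef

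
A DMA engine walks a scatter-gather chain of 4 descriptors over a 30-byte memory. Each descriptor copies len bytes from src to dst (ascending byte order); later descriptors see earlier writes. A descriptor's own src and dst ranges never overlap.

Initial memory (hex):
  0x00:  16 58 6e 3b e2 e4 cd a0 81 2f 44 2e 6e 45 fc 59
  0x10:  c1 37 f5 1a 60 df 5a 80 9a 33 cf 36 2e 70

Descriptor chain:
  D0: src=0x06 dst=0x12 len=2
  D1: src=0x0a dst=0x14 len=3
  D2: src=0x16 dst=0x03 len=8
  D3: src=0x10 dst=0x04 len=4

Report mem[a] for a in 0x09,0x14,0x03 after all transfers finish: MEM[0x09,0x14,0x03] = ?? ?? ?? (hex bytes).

D0: mem[0x12..0x13] <- [cd a0]
D1: mem[0x14..0x16] <- [44 2e 6e]
D2: mem[0x03..0x0a] <- [6e 80 9a 33 cf 36 2e 70]
D3: mem[0x04..0x07] <- [c1 37 cd a0]
query mem[0x09]=0x2e, mem[0x14]=0x44, mem[0x03]=0x6e

MEM[0x09,0x14,0x03] = 2e 44 6e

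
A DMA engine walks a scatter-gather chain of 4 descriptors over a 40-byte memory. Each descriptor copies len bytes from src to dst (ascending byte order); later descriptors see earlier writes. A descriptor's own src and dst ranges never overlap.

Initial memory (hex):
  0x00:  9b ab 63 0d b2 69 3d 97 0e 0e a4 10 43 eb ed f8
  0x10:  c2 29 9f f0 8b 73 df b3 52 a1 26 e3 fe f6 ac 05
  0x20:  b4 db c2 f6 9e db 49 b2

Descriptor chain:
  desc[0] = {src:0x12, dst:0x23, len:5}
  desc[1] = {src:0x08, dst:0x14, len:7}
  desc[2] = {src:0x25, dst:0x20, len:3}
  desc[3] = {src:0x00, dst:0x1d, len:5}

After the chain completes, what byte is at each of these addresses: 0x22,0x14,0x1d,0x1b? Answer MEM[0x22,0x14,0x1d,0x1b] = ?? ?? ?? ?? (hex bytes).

#0 dst[0x23+5] := {0x9f,0xf0,0x8b,0x73,0xdf}
#1 dst[0x14+7] := {0x0e,0x0e,0xa4,0x10,0x43,0xeb,0xed}
#2 dst[0x20+3] := {0x8b,0x73,0xdf}
#3 dst[0x1d+5] := {0x9b,0xab,0x63,0x0d,0xb2}
query mem[0x22]=0xdf, mem[0x14]=0x0e, mem[0x1d]=0x9b, mem[0x1b]=0xe3

MEM[0x22,0x14,0x1d,0x1b] = df 0e 9b e3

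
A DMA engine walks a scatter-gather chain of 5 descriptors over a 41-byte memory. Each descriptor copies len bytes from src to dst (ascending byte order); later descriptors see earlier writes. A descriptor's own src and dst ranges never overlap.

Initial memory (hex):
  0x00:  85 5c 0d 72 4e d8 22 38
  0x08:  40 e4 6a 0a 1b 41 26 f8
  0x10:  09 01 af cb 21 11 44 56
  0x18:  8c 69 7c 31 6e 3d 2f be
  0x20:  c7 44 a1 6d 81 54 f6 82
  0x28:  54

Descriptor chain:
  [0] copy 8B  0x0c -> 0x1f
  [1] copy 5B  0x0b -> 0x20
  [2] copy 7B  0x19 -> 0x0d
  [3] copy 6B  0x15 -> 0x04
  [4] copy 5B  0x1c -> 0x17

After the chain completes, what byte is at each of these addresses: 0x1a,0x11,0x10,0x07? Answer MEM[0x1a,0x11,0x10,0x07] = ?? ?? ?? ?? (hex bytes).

#0 dst[0x1f+8] := {0x1b,0x41,0x26,0xf8,0x09,0x01,0xaf,0xcb}
#1 dst[0x20+5] := {0x0a,0x1b,0x41,0x26,0xf8}
#2 dst[0x0d+7] := {0x69,0x7c,0x31,0x6e,0x3d,0x2f,0x1b}
#3 dst[0x04+6] := {0x11,0x44,0x56,0x8c,0x69,0x7c}
#4 dst[0x17+5] := {0x6e,0x3d,0x2f,0x1b,0x0a}
query mem[0x1a]=0x1b, mem[0x11]=0x3d, mem[0x10]=0x6e, mem[0x07]=0x8c

MEM[0x1a,0x11,0x10,0x07] = 1b 3d 6e 8c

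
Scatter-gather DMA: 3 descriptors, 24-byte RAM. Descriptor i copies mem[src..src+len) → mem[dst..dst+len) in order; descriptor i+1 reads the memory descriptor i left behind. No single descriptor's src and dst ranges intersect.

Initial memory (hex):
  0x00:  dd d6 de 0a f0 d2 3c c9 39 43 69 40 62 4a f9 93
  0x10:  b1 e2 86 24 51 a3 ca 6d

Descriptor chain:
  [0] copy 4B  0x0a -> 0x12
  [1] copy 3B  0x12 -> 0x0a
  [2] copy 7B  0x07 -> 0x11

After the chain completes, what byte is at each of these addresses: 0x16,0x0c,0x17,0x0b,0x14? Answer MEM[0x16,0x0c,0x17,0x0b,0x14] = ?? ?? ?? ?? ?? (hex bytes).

MEM[0x16,0x0c,0x17,0x0b,0x14] = 62 62 4a 40 69

#0 dst[0x12+4] := {0x69,0x40,0x62,0x4a}
#1 dst[0x0a+3] := {0x69,0x40,0x62}
#2 dst[0x11+7] := {0xc9,0x39,0x43,0x69,0x40,0x62,0x4a}
query mem[0x16]=0x62, mem[0x0c]=0x62, mem[0x17]=0x4a, mem[0x0b]=0x40, mem[0x14]=0x69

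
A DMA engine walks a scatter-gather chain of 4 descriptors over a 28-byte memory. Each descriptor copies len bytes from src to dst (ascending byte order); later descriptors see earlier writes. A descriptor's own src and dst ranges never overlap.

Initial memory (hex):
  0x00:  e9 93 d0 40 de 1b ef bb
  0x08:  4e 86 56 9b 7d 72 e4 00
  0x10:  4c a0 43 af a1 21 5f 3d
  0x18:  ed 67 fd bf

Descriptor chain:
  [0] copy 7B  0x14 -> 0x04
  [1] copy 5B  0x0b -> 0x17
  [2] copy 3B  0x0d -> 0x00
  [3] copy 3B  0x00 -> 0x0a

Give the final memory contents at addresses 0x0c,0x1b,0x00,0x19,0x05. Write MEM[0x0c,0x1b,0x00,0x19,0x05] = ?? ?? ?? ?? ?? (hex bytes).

#0 dst[0x04+7] := {0xa1,0x21,0x5f,0x3d,0xed,0x67,0xfd}
#1 dst[0x17+5] := {0x9b,0x7d,0x72,0xe4,0x00}
#2 dst[0x00+3] := {0x72,0xe4,0x00}
#3 dst[0x0a+3] := {0x72,0xe4,0x00}
query mem[0x0c]=0x00, mem[0x1b]=0x00, mem[0x00]=0x72, mem[0x19]=0x72, mem[0x05]=0x21

MEM[0x0c,0x1b,0x00,0x19,0x05] = 00 00 72 72 21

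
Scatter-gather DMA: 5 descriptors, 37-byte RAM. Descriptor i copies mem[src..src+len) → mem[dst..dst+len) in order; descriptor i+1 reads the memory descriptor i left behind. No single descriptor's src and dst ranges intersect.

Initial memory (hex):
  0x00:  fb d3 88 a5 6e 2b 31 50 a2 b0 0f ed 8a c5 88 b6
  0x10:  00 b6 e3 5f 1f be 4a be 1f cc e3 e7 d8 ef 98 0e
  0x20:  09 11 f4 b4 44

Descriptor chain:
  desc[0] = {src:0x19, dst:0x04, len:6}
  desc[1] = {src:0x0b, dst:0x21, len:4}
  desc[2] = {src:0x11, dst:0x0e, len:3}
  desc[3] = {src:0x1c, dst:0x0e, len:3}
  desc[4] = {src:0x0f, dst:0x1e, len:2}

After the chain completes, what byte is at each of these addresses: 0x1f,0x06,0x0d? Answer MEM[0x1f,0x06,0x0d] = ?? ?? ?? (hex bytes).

[0] 0x19->0x04 len=6 : cc e3 e7 d8 ef 98
[1] 0x0b->0x21 len=4 : ed 8a c5 88
[2] 0x11->0x0e len=3 : b6 e3 5f
[3] 0x1c->0x0e len=3 : d8 ef 98
[4] 0x0f->0x1e len=2 : ef 98
query mem[0x1f]=0x98, mem[0x06]=0xe7, mem[0x0d]=0xc5

MEM[0x1f,0x06,0x0d] = 98 e7 c5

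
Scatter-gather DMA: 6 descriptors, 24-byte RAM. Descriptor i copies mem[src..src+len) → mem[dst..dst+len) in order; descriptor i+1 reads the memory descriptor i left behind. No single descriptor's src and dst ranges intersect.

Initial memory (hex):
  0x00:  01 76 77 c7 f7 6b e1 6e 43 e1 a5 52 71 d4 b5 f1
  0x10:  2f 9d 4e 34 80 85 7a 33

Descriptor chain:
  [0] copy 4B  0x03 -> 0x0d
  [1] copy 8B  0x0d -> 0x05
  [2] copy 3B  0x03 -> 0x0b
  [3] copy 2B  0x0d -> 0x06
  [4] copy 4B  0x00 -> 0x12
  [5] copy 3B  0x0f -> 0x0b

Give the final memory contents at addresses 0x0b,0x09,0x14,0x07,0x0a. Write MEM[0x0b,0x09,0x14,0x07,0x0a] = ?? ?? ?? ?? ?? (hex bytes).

[0] 0x03->0x0d len=4 : c7 f7 6b e1
[1] 0x0d->0x05 len=8 : c7 f7 6b e1 9d 4e 34 80
[2] 0x03->0x0b len=3 : c7 f7 c7
[3] 0x0d->0x06 len=2 : c7 f7
[4] 0x00->0x12 len=4 : 01 76 77 c7
[5] 0x0f->0x0b len=3 : 6b e1 9d
query mem[0x0b]=0x6b, mem[0x09]=0x9d, mem[0x14]=0x77, mem[0x07]=0xf7, mem[0x0a]=0x4e

MEM[0x0b,0x09,0x14,0x07,0x0a] = 6b 9d 77 f7 4e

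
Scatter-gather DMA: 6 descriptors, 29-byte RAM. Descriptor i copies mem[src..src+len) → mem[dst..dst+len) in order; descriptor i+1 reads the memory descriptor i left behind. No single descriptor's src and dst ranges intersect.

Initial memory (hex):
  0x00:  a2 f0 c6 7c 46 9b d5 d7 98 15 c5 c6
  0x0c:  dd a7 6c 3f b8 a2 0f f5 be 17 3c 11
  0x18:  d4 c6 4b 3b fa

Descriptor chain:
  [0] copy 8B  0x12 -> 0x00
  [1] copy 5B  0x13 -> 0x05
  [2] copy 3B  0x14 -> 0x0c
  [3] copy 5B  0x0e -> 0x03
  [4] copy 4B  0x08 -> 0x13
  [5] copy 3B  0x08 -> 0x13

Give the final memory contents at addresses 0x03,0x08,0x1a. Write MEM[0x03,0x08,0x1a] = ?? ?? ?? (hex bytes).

D0: mem[0x00..0x07] <- [0f f5 be 17 3c 11 d4 c6]
D1: mem[0x05..0x09] <- [f5 be 17 3c 11]
D2: mem[0x0c..0x0e] <- [be 17 3c]
D3: mem[0x03..0x07] <- [3c 3f b8 a2 0f]
D4: mem[0x13..0x16] <- [3c 11 c5 c6]
D5: mem[0x13..0x15] <- [3c 11 c5]
query mem[0x03]=0x3c, mem[0x08]=0x3c, mem[0x1a]=0x4b

MEM[0x03,0x08,0x1a] = 3c 3c 4b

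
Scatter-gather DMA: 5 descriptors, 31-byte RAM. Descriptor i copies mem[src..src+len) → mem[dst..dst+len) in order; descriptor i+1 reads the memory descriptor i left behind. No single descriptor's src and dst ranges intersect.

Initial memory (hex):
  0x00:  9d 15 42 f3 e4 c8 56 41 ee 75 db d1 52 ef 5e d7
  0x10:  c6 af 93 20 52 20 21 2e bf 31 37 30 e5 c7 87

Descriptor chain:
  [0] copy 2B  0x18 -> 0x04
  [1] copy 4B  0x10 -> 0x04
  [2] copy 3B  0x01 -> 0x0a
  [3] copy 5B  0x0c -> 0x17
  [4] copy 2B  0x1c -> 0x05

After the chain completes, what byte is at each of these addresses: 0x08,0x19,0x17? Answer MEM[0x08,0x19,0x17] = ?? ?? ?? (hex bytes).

  after D0: wrote 2B at 0x04 = bf31
  after D1: wrote 4B at 0x04 = c6af9320
  after D2: wrote 3B at 0x0a = 1542f3
  after D3: wrote 5B at 0x17 = f3ef5ed7c6
  after D4: wrote 2B at 0x05 = e5c7
query mem[0x08]=0xee, mem[0x19]=0x5e, mem[0x17]=0xf3

MEM[0x08,0x19,0x17] = ee 5e f3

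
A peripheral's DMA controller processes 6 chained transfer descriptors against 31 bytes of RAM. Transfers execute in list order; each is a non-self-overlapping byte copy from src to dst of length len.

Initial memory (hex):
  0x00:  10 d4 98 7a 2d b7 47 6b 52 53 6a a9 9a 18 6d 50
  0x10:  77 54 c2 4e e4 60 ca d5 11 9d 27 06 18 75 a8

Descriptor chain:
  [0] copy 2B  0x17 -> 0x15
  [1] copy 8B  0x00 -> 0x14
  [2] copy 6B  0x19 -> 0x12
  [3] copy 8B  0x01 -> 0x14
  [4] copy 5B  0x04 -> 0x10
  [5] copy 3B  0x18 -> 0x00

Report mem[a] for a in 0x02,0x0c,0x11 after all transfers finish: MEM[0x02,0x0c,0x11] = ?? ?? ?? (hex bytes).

MEM[0x02,0x0c,0x11] = 6b 9a b7

  after D0: wrote 2B at 0x15 = d511
  after D1: wrote 8B at 0x14 = 10d4987a2db7476b
  after D2: wrote 6B at 0x12 = b7476b1875a8
  after D3: wrote 8B at 0x14 = d4987a2db7476b52
  after D4: wrote 5B at 0x10 = 2db7476b52
  after D5: wrote 3B at 0x00 = b7476b
query mem[0x02]=0x6b, mem[0x0c]=0x9a, mem[0x11]=0xb7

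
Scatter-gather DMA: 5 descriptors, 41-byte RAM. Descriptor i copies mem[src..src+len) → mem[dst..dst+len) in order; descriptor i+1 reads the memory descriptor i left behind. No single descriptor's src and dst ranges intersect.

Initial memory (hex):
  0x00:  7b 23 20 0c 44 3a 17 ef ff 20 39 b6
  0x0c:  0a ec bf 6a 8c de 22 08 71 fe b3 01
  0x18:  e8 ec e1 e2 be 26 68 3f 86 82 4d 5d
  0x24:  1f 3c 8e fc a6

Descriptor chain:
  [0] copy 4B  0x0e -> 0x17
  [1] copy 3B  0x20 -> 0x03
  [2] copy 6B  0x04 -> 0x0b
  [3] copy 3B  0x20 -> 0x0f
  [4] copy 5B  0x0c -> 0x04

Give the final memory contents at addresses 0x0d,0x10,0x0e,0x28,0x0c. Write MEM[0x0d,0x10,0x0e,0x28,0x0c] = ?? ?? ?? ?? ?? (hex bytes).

MEM[0x0d,0x10,0x0e,0x28,0x0c] = 17 82 ef a6 4d

D0: mem[0x17..0x1a] <- [bf 6a 8c de]
D1: mem[0x03..0x05] <- [86 82 4d]
D2: mem[0x0b..0x10] <- [82 4d 17 ef ff 20]
D3: mem[0x0f..0x11] <- [86 82 4d]
D4: mem[0x04..0x08] <- [4d 17 ef 86 82]
query mem[0x0d]=0x17, mem[0x10]=0x82, mem[0x0e]=0xef, mem[0x28]=0xa6, mem[0x0c]=0x4d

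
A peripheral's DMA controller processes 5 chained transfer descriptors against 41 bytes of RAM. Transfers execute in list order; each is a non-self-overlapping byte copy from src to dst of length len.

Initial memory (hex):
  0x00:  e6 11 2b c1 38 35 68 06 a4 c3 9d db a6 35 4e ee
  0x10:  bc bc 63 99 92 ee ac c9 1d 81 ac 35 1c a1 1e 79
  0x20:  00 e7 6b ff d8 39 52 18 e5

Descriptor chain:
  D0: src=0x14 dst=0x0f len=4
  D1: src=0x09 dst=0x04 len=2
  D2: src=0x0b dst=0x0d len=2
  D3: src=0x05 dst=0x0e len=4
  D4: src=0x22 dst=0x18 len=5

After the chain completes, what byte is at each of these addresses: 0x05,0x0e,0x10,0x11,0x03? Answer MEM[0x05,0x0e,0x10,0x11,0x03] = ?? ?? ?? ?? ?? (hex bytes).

MEM[0x05,0x0e,0x10,0x11,0x03] = 9d 9d 06 a4 c1

D0: mem[0x0f..0x12] <- [92 ee ac c9]
D1: mem[0x04..0x05] <- [c3 9d]
D2: mem[0x0d..0x0e] <- [db a6]
D3: mem[0x0e..0x11] <- [9d 68 06 a4]
D4: mem[0x18..0x1c] <- [6b ff d8 39 52]
query mem[0x05]=0x9d, mem[0x0e]=0x9d, mem[0x10]=0x06, mem[0x11]=0xa4, mem[0x03]=0xc1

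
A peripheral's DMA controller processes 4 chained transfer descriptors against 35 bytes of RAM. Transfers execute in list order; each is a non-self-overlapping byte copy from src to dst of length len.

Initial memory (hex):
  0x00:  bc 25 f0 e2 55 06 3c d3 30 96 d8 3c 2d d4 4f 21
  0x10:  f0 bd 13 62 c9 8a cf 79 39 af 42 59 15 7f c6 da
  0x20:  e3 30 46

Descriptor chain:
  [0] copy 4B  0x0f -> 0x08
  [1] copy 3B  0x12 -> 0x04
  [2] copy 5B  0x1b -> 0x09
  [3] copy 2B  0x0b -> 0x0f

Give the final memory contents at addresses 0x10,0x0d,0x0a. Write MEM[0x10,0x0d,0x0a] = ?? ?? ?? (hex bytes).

[0] 0x0f->0x08 len=4 : 21 f0 bd 13
[1] 0x12->0x04 len=3 : 13 62 c9
[2] 0x1b->0x09 len=5 : 59 15 7f c6 da
[3] 0x0b->0x0f len=2 : 7f c6
query mem[0x10]=0xc6, mem[0x0d]=0xda, mem[0x0a]=0x15

MEM[0x10,0x0d,0x0a] = c6 da 15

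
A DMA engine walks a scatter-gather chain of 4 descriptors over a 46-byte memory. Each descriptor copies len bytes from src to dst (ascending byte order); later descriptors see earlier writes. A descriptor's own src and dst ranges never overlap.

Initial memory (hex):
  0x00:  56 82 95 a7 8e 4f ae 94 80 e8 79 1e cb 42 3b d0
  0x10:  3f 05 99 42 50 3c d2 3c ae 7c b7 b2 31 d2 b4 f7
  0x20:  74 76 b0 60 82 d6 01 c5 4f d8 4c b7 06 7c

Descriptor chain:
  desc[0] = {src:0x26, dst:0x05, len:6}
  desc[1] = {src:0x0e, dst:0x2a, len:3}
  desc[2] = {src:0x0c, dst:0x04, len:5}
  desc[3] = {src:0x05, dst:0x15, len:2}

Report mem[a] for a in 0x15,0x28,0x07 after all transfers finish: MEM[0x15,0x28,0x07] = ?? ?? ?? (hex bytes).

MEM[0x15,0x28,0x07] = 42 4f d0

  after D0: wrote 6B at 0x05 = 01c54fd84cb7
  after D1: wrote 3B at 0x2a = 3bd03f
  after D2: wrote 5B at 0x04 = cb423bd03f
  after D3: wrote 2B at 0x15 = 423b
query mem[0x15]=0x42, mem[0x28]=0x4f, mem[0x07]=0xd0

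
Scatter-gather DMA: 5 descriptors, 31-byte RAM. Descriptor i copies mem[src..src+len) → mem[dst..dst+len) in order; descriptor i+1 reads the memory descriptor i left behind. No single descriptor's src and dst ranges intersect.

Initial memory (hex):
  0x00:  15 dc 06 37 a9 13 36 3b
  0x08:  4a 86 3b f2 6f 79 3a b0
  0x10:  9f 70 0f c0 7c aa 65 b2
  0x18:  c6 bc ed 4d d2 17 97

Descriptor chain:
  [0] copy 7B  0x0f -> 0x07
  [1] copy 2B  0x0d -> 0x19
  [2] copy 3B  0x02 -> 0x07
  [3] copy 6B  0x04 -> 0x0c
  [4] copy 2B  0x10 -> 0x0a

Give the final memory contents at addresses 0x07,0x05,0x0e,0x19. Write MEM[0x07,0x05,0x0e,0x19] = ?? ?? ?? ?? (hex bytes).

  after D0: wrote 7B at 0x07 = b09f700fc07caa
  after D1: wrote 2B at 0x19 = aa3a
  after D2: wrote 3B at 0x07 = 0637a9
  after D3: wrote 6B at 0x0c = a913360637a9
  after D4: wrote 2B at 0x0a = 37a9
query mem[0x07]=0x06, mem[0x05]=0x13, mem[0x0e]=0x36, mem[0x19]=0xaa

MEM[0x07,0x05,0x0e,0x19] = 06 13 36 aa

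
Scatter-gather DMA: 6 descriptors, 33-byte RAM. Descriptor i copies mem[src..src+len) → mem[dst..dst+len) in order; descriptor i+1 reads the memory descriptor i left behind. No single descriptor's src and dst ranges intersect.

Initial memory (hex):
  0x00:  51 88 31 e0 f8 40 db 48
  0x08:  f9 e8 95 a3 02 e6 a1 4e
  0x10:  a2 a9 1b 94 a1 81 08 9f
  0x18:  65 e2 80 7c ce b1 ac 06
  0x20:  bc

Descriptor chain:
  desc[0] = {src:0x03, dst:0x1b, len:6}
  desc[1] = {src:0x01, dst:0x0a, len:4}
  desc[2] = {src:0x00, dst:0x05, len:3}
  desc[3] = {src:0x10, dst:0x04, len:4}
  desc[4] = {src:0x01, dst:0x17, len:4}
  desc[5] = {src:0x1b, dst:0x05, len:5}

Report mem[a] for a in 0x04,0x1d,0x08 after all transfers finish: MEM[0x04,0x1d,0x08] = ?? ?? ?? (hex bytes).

MEM[0x04,0x1d,0x08] = a2 40 db

  after D0: wrote 6B at 0x1b = e0f840db48f9
  after D1: wrote 4B at 0x0a = 8831e0f8
  after D2: wrote 3B at 0x05 = 518831
  after D3: wrote 4B at 0x04 = a2a91b94
  after D4: wrote 4B at 0x17 = 8831e0a2
  after D5: wrote 5B at 0x05 = e0f840db48
query mem[0x04]=0xa2, mem[0x1d]=0x40, mem[0x08]=0xdb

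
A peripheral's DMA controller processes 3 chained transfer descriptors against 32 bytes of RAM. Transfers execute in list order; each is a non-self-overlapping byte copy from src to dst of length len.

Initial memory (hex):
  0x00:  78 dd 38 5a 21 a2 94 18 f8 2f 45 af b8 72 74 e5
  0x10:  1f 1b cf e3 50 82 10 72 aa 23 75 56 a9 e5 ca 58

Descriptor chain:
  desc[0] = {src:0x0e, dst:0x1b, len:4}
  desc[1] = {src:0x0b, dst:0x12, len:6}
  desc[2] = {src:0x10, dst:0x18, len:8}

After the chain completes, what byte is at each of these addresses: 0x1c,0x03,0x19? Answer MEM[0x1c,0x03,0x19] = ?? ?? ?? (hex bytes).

MEM[0x1c,0x03,0x19] = 72 5a 1b

D0: mem[0x1b..0x1e] <- [74 e5 1f 1b]
D1: mem[0x12..0x17] <- [af b8 72 74 e5 1f]
D2: mem[0x18..0x1f] <- [1f 1b af b8 72 74 e5 1f]
query mem[0x1c]=0x72, mem[0x03]=0x5a, mem[0x19]=0x1b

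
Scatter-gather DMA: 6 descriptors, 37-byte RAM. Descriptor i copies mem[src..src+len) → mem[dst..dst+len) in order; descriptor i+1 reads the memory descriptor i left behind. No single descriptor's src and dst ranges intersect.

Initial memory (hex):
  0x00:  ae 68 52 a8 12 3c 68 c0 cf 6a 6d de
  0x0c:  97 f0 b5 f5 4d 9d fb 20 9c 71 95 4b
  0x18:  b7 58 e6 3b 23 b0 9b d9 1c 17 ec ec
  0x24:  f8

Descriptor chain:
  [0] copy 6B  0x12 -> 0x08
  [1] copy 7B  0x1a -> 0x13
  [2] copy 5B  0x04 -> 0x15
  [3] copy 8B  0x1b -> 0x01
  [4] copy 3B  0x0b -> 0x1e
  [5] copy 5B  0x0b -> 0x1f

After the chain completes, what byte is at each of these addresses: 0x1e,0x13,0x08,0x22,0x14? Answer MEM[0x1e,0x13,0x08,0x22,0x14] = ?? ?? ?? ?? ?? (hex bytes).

MEM[0x1e,0x13,0x08,0x22,0x14] = 71 e6 ec b5 3b

D0: mem[0x08..0x0d] <- [fb 20 9c 71 95 4b]
D1: mem[0x13..0x19] <- [e6 3b 23 b0 9b d9 1c]
D2: mem[0x15..0x19] <- [12 3c 68 c0 fb]
D3: mem[0x01..0x08] <- [3b 23 b0 9b d9 1c 17 ec]
D4: mem[0x1e..0x20] <- [71 95 4b]
D5: mem[0x1f..0x23] <- [71 95 4b b5 f5]
query mem[0x1e]=0x71, mem[0x13]=0xe6, mem[0x08]=0xec, mem[0x22]=0xb5, mem[0x14]=0x3b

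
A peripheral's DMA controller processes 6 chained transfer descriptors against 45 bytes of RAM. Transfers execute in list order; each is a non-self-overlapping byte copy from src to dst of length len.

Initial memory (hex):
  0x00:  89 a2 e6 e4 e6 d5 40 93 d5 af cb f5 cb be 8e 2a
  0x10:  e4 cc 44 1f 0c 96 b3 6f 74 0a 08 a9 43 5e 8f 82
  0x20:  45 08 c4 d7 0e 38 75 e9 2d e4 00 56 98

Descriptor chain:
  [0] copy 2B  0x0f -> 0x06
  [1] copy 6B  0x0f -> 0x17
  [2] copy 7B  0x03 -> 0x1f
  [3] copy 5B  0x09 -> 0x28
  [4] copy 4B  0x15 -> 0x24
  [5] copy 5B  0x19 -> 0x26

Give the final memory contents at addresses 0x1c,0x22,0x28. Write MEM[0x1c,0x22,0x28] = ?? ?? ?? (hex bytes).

#0 dst[0x06+2] := {0x2a,0xe4}
#1 dst[0x17+6] := {0x2a,0xe4,0xcc,0x44,0x1f,0x0c}
#2 dst[0x1f+7] := {0xe4,0xe6,0xd5,0x2a,0xe4,0xd5,0xaf}
#3 dst[0x28+5] := {0xaf,0xcb,0xf5,0xcb,0xbe}
#4 dst[0x24+4] := {0x96,0xb3,0x2a,0xe4}
#5 dst[0x26+5] := {0xcc,0x44,0x1f,0x0c,0x5e}
query mem[0x1c]=0x0c, mem[0x22]=0x2a, mem[0x28]=0x1f

MEM[0x1c,0x22,0x28] = 0c 2a 1f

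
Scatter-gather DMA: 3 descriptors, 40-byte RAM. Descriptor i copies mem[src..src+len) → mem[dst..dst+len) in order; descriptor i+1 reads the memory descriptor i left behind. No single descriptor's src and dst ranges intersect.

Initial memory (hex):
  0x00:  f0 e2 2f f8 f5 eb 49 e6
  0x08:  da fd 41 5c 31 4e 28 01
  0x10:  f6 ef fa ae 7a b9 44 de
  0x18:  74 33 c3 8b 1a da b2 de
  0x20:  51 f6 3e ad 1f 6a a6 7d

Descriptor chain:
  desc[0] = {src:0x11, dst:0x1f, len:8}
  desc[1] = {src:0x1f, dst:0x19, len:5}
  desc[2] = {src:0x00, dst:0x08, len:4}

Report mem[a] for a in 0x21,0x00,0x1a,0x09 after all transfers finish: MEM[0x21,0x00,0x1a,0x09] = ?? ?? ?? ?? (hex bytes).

#0 dst[0x1f+8] := {0xef,0xfa,0xae,0x7a,0xb9,0x44,0xde,0x74}
#1 dst[0x19+5] := {0xef,0xfa,0xae,0x7a,0xb9}
#2 dst[0x08+4] := {0xf0,0xe2,0x2f,0xf8}
query mem[0x21]=0xae, mem[0x00]=0xf0, mem[0x1a]=0xfa, mem[0x09]=0xe2

MEM[0x21,0x00,0x1a,0x09] = ae f0 fa e2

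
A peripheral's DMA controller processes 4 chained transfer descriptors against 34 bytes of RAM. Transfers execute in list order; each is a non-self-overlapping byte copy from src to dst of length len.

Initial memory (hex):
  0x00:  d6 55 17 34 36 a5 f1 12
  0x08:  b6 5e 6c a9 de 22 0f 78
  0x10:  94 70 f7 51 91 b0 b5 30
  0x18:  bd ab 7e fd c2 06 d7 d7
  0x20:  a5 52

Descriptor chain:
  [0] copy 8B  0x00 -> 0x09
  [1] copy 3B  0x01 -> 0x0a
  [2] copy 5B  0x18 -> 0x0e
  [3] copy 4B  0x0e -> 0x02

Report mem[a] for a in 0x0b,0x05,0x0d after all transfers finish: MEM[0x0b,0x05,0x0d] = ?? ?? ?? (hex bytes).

D0: mem[0x09..0x10] <- [d6 55 17 34 36 a5 f1 12]
D1: mem[0x0a..0x0c] <- [55 17 34]
D2: mem[0x0e..0x12] <- [bd ab 7e fd c2]
D3: mem[0x02..0x05] <- [bd ab 7e fd]
query mem[0x0b]=0x17, mem[0x05]=0xfd, mem[0x0d]=0x36

MEM[0x0b,0x05,0x0d] = 17 fd 36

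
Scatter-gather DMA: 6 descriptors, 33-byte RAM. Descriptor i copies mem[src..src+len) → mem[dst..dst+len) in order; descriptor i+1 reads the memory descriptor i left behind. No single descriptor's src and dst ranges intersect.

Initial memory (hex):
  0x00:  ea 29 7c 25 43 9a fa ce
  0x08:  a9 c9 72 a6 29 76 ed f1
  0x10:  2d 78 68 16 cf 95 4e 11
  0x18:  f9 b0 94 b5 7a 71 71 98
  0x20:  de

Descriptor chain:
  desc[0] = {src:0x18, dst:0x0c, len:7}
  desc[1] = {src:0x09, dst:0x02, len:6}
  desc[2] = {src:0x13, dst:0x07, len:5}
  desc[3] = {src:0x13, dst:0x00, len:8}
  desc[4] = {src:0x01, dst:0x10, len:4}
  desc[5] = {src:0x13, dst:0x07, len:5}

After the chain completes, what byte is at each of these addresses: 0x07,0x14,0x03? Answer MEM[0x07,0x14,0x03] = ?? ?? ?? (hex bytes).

  after D0: wrote 7B at 0x0c = f9b094b57a7171
  after D1: wrote 6B at 0x02 = c972a6f9b094
  after D2: wrote 5B at 0x07 = 16cf954e11
  after D3: wrote 8B at 0x00 = 16cf954e11f9b094
  after D4: wrote 4B at 0x10 = cf954e11
  after D5: wrote 5B at 0x07 = 11cf954e11
query mem[0x07]=0x11, mem[0x14]=0xcf, mem[0x03]=0x4e

MEM[0x07,0x14,0x03] = 11 cf 4e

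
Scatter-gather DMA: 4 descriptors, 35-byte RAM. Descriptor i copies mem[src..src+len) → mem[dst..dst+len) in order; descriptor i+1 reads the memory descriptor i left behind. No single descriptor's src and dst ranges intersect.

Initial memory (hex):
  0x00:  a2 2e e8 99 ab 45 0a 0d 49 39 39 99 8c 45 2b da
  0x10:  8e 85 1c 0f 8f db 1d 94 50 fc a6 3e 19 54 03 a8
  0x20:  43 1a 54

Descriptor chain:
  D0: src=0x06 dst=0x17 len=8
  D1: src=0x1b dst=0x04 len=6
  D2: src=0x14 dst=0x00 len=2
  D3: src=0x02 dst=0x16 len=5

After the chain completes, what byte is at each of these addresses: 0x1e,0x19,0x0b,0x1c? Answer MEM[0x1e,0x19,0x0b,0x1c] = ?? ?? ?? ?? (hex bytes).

D0: mem[0x17..0x1e] <- [0a 0d 49 39 39 99 8c 45]
D1: mem[0x04..0x09] <- [39 99 8c 45 a8 43]
D2: mem[0x00..0x01] <- [8f db]
D3: mem[0x16..0x1a] <- [e8 99 39 99 8c]
query mem[0x1e]=0x45, mem[0x19]=0x99, mem[0x0b]=0x99, mem[0x1c]=0x99

MEM[0x1e,0x19,0x0b,0x1c] = 45 99 99 99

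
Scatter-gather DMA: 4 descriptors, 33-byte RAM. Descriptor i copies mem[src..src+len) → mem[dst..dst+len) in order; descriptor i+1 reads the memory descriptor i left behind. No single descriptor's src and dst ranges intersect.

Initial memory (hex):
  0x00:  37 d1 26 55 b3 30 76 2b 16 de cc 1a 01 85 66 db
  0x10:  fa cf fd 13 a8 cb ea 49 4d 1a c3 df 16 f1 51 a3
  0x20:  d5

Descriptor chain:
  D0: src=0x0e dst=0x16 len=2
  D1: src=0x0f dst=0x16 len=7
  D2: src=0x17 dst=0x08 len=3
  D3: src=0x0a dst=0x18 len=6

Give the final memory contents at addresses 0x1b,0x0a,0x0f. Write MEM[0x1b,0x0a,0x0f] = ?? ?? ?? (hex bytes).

#0 dst[0x16+2] := {0x66,0xdb}
#1 dst[0x16+7] := {0xdb,0xfa,0xcf,0xfd,0x13,0xa8,0xcb}
#2 dst[0x08+3] := {0xfa,0xcf,0xfd}
#3 dst[0x18+6] := {0xfd,0x1a,0x01,0x85,0x66,0xdb}
query mem[0x1b]=0x85, mem[0x0a]=0xfd, mem[0x0f]=0xdb

MEM[0x1b,0x0a,0x0f] = 85 fd db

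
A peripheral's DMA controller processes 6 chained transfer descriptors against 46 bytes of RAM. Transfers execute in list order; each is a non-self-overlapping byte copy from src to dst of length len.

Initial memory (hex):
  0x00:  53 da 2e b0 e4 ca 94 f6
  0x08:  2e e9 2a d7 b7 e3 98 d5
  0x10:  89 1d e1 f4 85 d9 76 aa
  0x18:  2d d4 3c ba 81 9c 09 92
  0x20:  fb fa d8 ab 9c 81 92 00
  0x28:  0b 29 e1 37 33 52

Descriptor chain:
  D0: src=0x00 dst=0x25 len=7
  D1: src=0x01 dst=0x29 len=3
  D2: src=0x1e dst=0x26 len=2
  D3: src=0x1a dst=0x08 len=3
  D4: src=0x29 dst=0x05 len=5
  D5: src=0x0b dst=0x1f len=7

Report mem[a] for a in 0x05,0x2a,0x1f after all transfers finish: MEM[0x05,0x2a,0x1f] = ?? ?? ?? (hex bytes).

#0 dst[0x25+7] := {0x53,0xda,0x2e,0xb0,0xe4,0xca,0x94}
#1 dst[0x29+3] := {0xda,0x2e,0xb0}
#2 dst[0x26+2] := {0x09,0x92}
#3 dst[0x08+3] := {0x3c,0xba,0x81}
#4 dst[0x05+5] := {0xda,0x2e,0xb0,0x33,0x52}
#5 dst[0x1f+7] := {0xd7,0xb7,0xe3,0x98,0xd5,0x89,0x1d}
query mem[0x05]=0xda, mem[0x2a]=0x2e, mem[0x1f]=0xd7

MEM[0x05,0x2a,0x1f] = da 2e d7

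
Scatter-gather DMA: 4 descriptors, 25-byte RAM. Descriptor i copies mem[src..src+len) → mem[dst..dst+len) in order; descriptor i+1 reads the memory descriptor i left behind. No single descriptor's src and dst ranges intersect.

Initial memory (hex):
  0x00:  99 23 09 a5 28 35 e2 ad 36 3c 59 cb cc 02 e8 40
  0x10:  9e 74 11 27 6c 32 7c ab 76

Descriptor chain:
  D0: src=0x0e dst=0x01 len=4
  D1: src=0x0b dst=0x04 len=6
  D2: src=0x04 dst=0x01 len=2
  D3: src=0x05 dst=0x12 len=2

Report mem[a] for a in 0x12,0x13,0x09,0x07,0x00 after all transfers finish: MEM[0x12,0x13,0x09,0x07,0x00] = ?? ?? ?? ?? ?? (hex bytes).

MEM[0x12,0x13,0x09,0x07,0x00] = cc 02 9e e8 99

#0 dst[0x01+4] := {0xe8,0x40,0x9e,0x74}
#1 dst[0x04+6] := {0xcb,0xcc,0x02,0xe8,0x40,0x9e}
#2 dst[0x01+2] := {0xcb,0xcc}
#3 dst[0x12+2] := {0xcc,0x02}
query mem[0x12]=0xcc, mem[0x13]=0x02, mem[0x09]=0x9e, mem[0x07]=0xe8, mem[0x00]=0x99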